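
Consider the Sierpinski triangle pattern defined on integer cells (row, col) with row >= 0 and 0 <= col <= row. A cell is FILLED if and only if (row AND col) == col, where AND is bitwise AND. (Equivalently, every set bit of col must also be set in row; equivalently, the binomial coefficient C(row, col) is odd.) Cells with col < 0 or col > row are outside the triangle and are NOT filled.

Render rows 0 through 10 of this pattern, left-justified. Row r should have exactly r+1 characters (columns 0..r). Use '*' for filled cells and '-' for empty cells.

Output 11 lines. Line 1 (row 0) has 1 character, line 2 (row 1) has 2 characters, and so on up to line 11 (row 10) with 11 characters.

r0=0: *
r1=1: **
r2=10: *-*
r3=11: ****
r4=100: *---*
r5=101: **--**
r6=110: *-*-*-*
r7=111: ********
r8=1000: *-------*
r9=1001: **------**
r10=1010: *-*-----*-*

Answer: *
**
*-*
****
*---*
**--**
*-*-*-*
********
*-------*
**------**
*-*-----*-*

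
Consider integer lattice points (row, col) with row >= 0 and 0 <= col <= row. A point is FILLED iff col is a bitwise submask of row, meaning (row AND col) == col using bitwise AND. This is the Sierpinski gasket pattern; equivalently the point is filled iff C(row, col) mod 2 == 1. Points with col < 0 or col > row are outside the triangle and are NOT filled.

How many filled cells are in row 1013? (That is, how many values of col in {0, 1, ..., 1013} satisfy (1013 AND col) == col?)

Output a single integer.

1013 in binary = 1111110101
popcount(1013) = number of 1-bits in 1111110101 = 8
A col c satisfies (1013 AND c) == c iff every set bit of c is also set in 1013; each of the 8 set bits of 1013 can independently be on or off in c.
count = 2^8 = 256

Answer: 256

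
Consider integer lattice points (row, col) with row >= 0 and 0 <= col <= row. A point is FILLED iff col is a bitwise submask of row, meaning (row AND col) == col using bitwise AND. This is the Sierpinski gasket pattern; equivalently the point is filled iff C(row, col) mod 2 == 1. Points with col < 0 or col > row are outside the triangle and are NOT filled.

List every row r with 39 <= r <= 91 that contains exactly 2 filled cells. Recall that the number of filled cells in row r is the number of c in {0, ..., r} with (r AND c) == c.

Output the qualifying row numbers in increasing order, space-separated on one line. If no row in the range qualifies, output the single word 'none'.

Row r has 2^popcount(r) filled cells, so we need popcount(r) = log2(2) = 1.
Scan r = 39..91 and keep those with exactly 1 one-bits:
r=39=100111 popcount=4 -> skip
r=40=101000 popcount=2 -> skip
r=41=101001 popcount=3 -> skip
r=42=101010 popcount=3 -> skip
r=43=101011 popcount=4 -> skip
r=44=101100 popcount=3 -> skip
r=45=101101 popcount=4 -> skip
r=46=101110 popcount=4 -> skip
r=47=101111 popcount=5 -> skip
r=48=110000 popcount=2 -> skip
r=49=110001 popcount=3 -> skip
r=50=110010 popcount=3 -> skip
r=51=110011 popcount=4 -> skip
r=52=110100 popcount=3 -> skip
r=53=110101 popcount=4 -> skip
r=54=110110 popcount=4 -> skip
r=55=110111 popcount=5 -> skip
r=56=111000 popcount=3 -> skip
r=57=111001 popcount=4 -> skip
r=58=111010 popcount=4 -> skip
r=59=111011 popcount=5 -> skip
r=60=111100 popcount=4 -> skip
r=61=111101 popcount=5 -> skip
r=62=111110 popcount=5 -> skip
r=63=111111 popcount=6 -> skip
r=64=1000000 popcount=1 -> KEEP
r=65=1000001 popcount=2 -> skip
r=66=1000010 popcount=2 -> skip
r=67=1000011 popcount=3 -> skip
r=68=1000100 popcount=2 -> skip
r=69=1000101 popcount=3 -> skip
r=70=1000110 popcount=3 -> skip
r=71=1000111 popcount=4 -> skip
r=72=1001000 popcount=2 -> skip
r=73=1001001 popcount=3 -> skip
r=74=1001010 popcount=3 -> skip
r=75=1001011 popcount=4 -> skip
r=76=1001100 popcount=3 -> skip
r=77=1001101 popcount=4 -> skip
r=78=1001110 popcount=4 -> skip
r=79=1001111 popcount=5 -> skip
r=80=1010000 popcount=2 -> skip
r=81=1010001 popcount=3 -> skip
r=82=1010010 popcount=3 -> skip
r=83=1010011 popcount=4 -> skip
r=84=1010100 popcount=3 -> skip
r=85=1010101 popcount=4 -> skip
r=86=1010110 popcount=4 -> skip
r=87=1010111 popcount=5 -> skip
r=88=1011000 popcount=3 -> skip
r=89=1011001 popcount=4 -> skip
r=90=1011010 popcount=4 -> skip
r=91=1011011 popcount=5 -> skip
Kept rows: 64

Answer: 64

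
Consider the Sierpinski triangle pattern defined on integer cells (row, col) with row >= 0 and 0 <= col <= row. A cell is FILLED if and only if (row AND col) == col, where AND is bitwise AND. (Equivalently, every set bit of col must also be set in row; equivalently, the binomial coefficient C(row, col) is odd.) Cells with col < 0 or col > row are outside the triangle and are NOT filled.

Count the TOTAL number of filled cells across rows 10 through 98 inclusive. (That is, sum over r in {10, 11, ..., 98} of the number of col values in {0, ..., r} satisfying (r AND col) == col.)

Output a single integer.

Answer: 1202

Derivation:
r10=1010 pc2: +4 =4
r11=1011 pc3: +8 =12
r12=1100 pc2: +4 =16
r13=1101 pc3: +8 =24
r14=1110 pc3: +8 =32
r15=1111 pc4: +16 =48
r16=10000 pc1: +2 =50
r17=10001 pc2: +4 =54
r18=10010 pc2: +4 =58
r19=10011 pc3: +8 =66
r20=10100 pc2: +4 =70
r21=10101 pc3: +8 =78
r22=10110 pc3: +8 =86
r23=10111 pc4: +16 =102
r24=11000 pc2: +4 =106
r25=11001 pc3: +8 =114
r26=11010 pc3: +8 =122
r27=11011 pc4: +16 =138
r28=11100 pc3: +8 =146
r29=11101 pc4: +16 =162
r30=11110 pc4: +16 =178
r31=11111 pc5: +32 =210
r32=100000 pc1: +2 =212
r33=100001 pc2: +4 =216
r34=100010 pc2: +4 =220
r35=100011 pc3: +8 =228
r36=100100 pc2: +4 =232
r37=100101 pc3: +8 =240
r38=100110 pc3: +8 =248
r39=100111 pc4: +16 =264
r40=101000 pc2: +4 =268
r41=101001 pc3: +8 =276
r42=101010 pc3: +8 =284
r43=101011 pc4: +16 =300
r44=101100 pc3: +8 =308
r45=101101 pc4: +16 =324
r46=101110 pc4: +16 =340
r47=101111 pc5: +32 =372
r48=110000 pc2: +4 =376
r49=110001 pc3: +8 =384
r50=110010 pc3: +8 =392
r51=110011 pc4: +16 =408
r52=110100 pc3: +8 =416
r53=110101 pc4: +16 =432
r54=110110 pc4: +16 =448
r55=110111 pc5: +32 =480
r56=111000 pc3: +8 =488
r57=111001 pc4: +16 =504
r58=111010 pc4: +16 =520
r59=111011 pc5: +32 =552
r60=111100 pc4: +16 =568
r61=111101 pc5: +32 =600
r62=111110 pc5: +32 =632
r63=111111 pc6: +64 =696
r64=1000000 pc1: +2 =698
r65=1000001 pc2: +4 =702
r66=1000010 pc2: +4 =706
r67=1000011 pc3: +8 =714
r68=1000100 pc2: +4 =718
r69=1000101 pc3: +8 =726
r70=1000110 pc3: +8 =734
r71=1000111 pc4: +16 =750
r72=1001000 pc2: +4 =754
r73=1001001 pc3: +8 =762
r74=1001010 pc3: +8 =770
r75=1001011 pc4: +16 =786
r76=1001100 pc3: +8 =794
r77=1001101 pc4: +16 =810
r78=1001110 pc4: +16 =826
r79=1001111 pc5: +32 =858
r80=1010000 pc2: +4 =862
r81=1010001 pc3: +8 =870
r82=1010010 pc3: +8 =878
r83=1010011 pc4: +16 =894
r84=1010100 pc3: +8 =902
r85=1010101 pc4: +16 =918
r86=1010110 pc4: +16 =934
r87=1010111 pc5: +32 =966
r88=1011000 pc3: +8 =974
r89=1011001 pc4: +16 =990
r90=1011010 pc4: +16 =1006
r91=1011011 pc5: +32 =1038
r92=1011100 pc4: +16 =1054
r93=1011101 pc5: +32 =1086
r94=1011110 pc5: +32 =1118
r95=1011111 pc6: +64 =1182
r96=1100000 pc2: +4 =1186
r97=1100001 pc3: +8 =1194
r98=1100010 pc3: +8 =1202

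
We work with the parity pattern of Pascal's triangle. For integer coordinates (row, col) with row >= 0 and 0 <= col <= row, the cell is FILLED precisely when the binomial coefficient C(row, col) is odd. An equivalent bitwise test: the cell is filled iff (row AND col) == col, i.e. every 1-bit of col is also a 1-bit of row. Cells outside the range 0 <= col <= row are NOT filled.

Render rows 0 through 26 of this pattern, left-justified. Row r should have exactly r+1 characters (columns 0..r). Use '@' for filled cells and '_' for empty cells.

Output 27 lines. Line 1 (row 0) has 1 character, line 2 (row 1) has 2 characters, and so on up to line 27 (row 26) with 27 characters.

Answer: @
@@
@_@
@@@@
@___@
@@__@@
@_@_@_@
@@@@@@@@
@_______@
@@______@@
@_@_____@_@
@@@@____@@@@
@___@___@___@
@@__@@__@@__@@
@_@_@_@_@_@_@_@
@@@@@@@@@@@@@@@@
@_______________@
@@______________@@
@_@_____________@_@
@@@@____________@@@@
@___@___________@___@
@@__@@__________@@__@@
@_@_@_@_________@_@_@_@
@@@@@@@@________@@@@@@@@
@_______@_______@_______@
@@______@@______@@______@@
@_@_____@_@_____@_@_____@_@

Derivation:
r0=0: @
r1=1: @@
r2=10: @_@
r3=11: @@@@
r4=100: @___@
r5=101: @@__@@
r6=110: @_@_@_@
r7=111: @@@@@@@@
r8=1000: @_______@
r9=1001: @@______@@
r10=1010: @_@_____@_@
r11=1011: @@@@____@@@@
r12=1100: @___@___@___@
r13=1101: @@__@@__@@__@@
r14=1110: @_@_@_@_@_@_@_@
r15=1111: @@@@@@@@@@@@@@@@
r16=10000: @_______________@
r17=10001: @@______________@@
r18=10010: @_@_____________@_@
r19=10011: @@@@____________@@@@
r20=10100: @___@___________@___@
r21=10101: @@__@@__________@@__@@
r22=10110: @_@_@_@_________@_@_@_@
r23=10111: @@@@@@@@________@@@@@@@@
r24=11000: @_______@_______@_______@
r25=11001: @@______@@______@@______@@
r26=11010: @_@_____@_@_____@_@_____@_@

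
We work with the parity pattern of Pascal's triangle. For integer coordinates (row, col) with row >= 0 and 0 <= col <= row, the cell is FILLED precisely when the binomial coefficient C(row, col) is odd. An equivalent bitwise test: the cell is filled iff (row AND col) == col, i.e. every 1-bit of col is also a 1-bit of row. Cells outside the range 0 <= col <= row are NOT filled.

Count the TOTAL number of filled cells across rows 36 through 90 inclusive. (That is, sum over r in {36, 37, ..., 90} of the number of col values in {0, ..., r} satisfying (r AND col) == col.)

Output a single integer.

r36=100100 pc2: +4 =4
r37=100101 pc3: +8 =12
r38=100110 pc3: +8 =20
r39=100111 pc4: +16 =36
r40=101000 pc2: +4 =40
r41=101001 pc3: +8 =48
r42=101010 pc3: +8 =56
r43=101011 pc4: +16 =72
r44=101100 pc3: +8 =80
r45=101101 pc4: +16 =96
r46=101110 pc4: +16 =112
r47=101111 pc5: +32 =144
r48=110000 pc2: +4 =148
r49=110001 pc3: +8 =156
r50=110010 pc3: +8 =164
r51=110011 pc4: +16 =180
r52=110100 pc3: +8 =188
r53=110101 pc4: +16 =204
r54=110110 pc4: +16 =220
r55=110111 pc5: +32 =252
r56=111000 pc3: +8 =260
r57=111001 pc4: +16 =276
r58=111010 pc4: +16 =292
r59=111011 pc5: +32 =324
r60=111100 pc4: +16 =340
r61=111101 pc5: +32 =372
r62=111110 pc5: +32 =404
r63=111111 pc6: +64 =468
r64=1000000 pc1: +2 =470
r65=1000001 pc2: +4 =474
r66=1000010 pc2: +4 =478
r67=1000011 pc3: +8 =486
r68=1000100 pc2: +4 =490
r69=1000101 pc3: +8 =498
r70=1000110 pc3: +8 =506
r71=1000111 pc4: +16 =522
r72=1001000 pc2: +4 =526
r73=1001001 pc3: +8 =534
r74=1001010 pc3: +8 =542
r75=1001011 pc4: +16 =558
r76=1001100 pc3: +8 =566
r77=1001101 pc4: +16 =582
r78=1001110 pc4: +16 =598
r79=1001111 pc5: +32 =630
r80=1010000 pc2: +4 =634
r81=1010001 pc3: +8 =642
r82=1010010 pc3: +8 =650
r83=1010011 pc4: +16 =666
r84=1010100 pc3: +8 =674
r85=1010101 pc4: +16 =690
r86=1010110 pc4: +16 =706
r87=1010111 pc5: +32 =738
r88=1011000 pc3: +8 =746
r89=1011001 pc4: +16 =762
r90=1011010 pc4: +16 =778

Answer: 778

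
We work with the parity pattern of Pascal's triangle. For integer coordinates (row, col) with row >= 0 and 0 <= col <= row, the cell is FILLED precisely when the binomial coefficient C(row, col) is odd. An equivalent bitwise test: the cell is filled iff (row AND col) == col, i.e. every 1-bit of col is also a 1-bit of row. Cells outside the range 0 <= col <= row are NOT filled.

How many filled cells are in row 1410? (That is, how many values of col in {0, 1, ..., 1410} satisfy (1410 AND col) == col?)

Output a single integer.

Answer: 16

Derivation:
1410 in binary = 10110000010
popcount(1410) = number of 1-bits in 10110000010 = 4
A col c satisfies (1410 AND c) == c iff every set bit of c is also set in 1410; each of the 4 set bits of 1410 can independently be on or off in c.
count = 2^4 = 16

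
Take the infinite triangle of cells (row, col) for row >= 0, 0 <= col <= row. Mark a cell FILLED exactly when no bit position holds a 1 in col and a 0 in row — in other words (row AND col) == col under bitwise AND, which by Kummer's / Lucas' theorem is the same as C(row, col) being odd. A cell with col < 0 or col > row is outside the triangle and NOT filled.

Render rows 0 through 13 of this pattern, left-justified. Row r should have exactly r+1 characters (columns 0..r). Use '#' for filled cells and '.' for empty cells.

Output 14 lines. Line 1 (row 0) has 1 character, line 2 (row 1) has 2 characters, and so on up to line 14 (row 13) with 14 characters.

Answer: #
##
#.#
####
#...#
##..##
#.#.#.#
########
#.......#
##......##
#.#.....#.#
####....####
#...#...#...#
##..##..##..##

Derivation:
r0=0: #
r1=1: ##
r2=10: #.#
r3=11: ####
r4=100: #...#
r5=101: ##..##
r6=110: #.#.#.#
r7=111: ########
r8=1000: #.......#
r9=1001: ##......##
r10=1010: #.#.....#.#
r11=1011: ####....####
r12=1100: #...#...#...#
r13=1101: ##..##..##..##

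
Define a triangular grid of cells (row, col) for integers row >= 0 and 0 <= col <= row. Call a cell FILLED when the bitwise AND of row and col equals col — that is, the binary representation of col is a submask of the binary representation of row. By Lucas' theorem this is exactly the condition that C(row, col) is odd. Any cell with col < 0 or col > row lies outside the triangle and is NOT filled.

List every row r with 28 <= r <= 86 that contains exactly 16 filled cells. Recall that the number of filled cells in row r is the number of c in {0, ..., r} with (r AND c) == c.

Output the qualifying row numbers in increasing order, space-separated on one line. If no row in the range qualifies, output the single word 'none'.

Row r has 2^popcount(r) filled cells, so we need popcount(r) = log2(16) = 4.
Scan r = 28..86 and keep those with exactly 4 one-bits:
r=28=11100 popcount=3 -> skip
r=29=11101 popcount=4 -> KEEP
r=30=11110 popcount=4 -> KEEP
r=31=11111 popcount=5 -> skip
r=32=100000 popcount=1 -> skip
r=33=100001 popcount=2 -> skip
r=34=100010 popcount=2 -> skip
r=35=100011 popcount=3 -> skip
r=36=100100 popcount=2 -> skip
r=37=100101 popcount=3 -> skip
r=38=100110 popcount=3 -> skip
r=39=100111 popcount=4 -> KEEP
r=40=101000 popcount=2 -> skip
r=41=101001 popcount=3 -> skip
r=42=101010 popcount=3 -> skip
r=43=101011 popcount=4 -> KEEP
r=44=101100 popcount=3 -> skip
r=45=101101 popcount=4 -> KEEP
r=46=101110 popcount=4 -> KEEP
r=47=101111 popcount=5 -> skip
r=48=110000 popcount=2 -> skip
r=49=110001 popcount=3 -> skip
r=50=110010 popcount=3 -> skip
r=51=110011 popcount=4 -> KEEP
r=52=110100 popcount=3 -> skip
r=53=110101 popcount=4 -> KEEP
r=54=110110 popcount=4 -> KEEP
r=55=110111 popcount=5 -> skip
r=56=111000 popcount=3 -> skip
r=57=111001 popcount=4 -> KEEP
r=58=111010 popcount=4 -> KEEP
r=59=111011 popcount=5 -> skip
r=60=111100 popcount=4 -> KEEP
r=61=111101 popcount=5 -> skip
r=62=111110 popcount=5 -> skip
r=63=111111 popcount=6 -> skip
r=64=1000000 popcount=1 -> skip
r=65=1000001 popcount=2 -> skip
r=66=1000010 popcount=2 -> skip
r=67=1000011 popcount=3 -> skip
r=68=1000100 popcount=2 -> skip
r=69=1000101 popcount=3 -> skip
r=70=1000110 popcount=3 -> skip
r=71=1000111 popcount=4 -> KEEP
r=72=1001000 popcount=2 -> skip
r=73=1001001 popcount=3 -> skip
r=74=1001010 popcount=3 -> skip
r=75=1001011 popcount=4 -> KEEP
r=76=1001100 popcount=3 -> skip
r=77=1001101 popcount=4 -> KEEP
r=78=1001110 popcount=4 -> KEEP
r=79=1001111 popcount=5 -> skip
r=80=1010000 popcount=2 -> skip
r=81=1010001 popcount=3 -> skip
r=82=1010010 popcount=3 -> skip
r=83=1010011 popcount=4 -> KEEP
r=84=1010100 popcount=3 -> skip
r=85=1010101 popcount=4 -> KEEP
r=86=1010110 popcount=4 -> KEEP
Kept rows: 29 30 39 43 45 46 51 53 54 57 58 60 71 75 77 78 83 85 86

Answer: 29 30 39 43 45 46 51 53 54 57 58 60 71 75 77 78 83 85 86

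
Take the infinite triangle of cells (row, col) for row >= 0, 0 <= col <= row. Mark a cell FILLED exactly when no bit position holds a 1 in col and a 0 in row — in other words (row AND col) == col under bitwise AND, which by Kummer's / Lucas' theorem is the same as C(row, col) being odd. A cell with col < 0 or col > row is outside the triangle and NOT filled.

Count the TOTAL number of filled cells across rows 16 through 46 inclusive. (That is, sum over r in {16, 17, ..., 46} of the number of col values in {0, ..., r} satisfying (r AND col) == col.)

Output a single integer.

Answer: 292

Derivation:
r16=10000 pc1: +2 =2
r17=10001 pc2: +4 =6
r18=10010 pc2: +4 =10
r19=10011 pc3: +8 =18
r20=10100 pc2: +4 =22
r21=10101 pc3: +8 =30
r22=10110 pc3: +8 =38
r23=10111 pc4: +16 =54
r24=11000 pc2: +4 =58
r25=11001 pc3: +8 =66
r26=11010 pc3: +8 =74
r27=11011 pc4: +16 =90
r28=11100 pc3: +8 =98
r29=11101 pc4: +16 =114
r30=11110 pc4: +16 =130
r31=11111 pc5: +32 =162
r32=100000 pc1: +2 =164
r33=100001 pc2: +4 =168
r34=100010 pc2: +4 =172
r35=100011 pc3: +8 =180
r36=100100 pc2: +4 =184
r37=100101 pc3: +8 =192
r38=100110 pc3: +8 =200
r39=100111 pc4: +16 =216
r40=101000 pc2: +4 =220
r41=101001 pc3: +8 =228
r42=101010 pc3: +8 =236
r43=101011 pc4: +16 =252
r44=101100 pc3: +8 =260
r45=101101 pc4: +16 =276
r46=101110 pc4: +16 =292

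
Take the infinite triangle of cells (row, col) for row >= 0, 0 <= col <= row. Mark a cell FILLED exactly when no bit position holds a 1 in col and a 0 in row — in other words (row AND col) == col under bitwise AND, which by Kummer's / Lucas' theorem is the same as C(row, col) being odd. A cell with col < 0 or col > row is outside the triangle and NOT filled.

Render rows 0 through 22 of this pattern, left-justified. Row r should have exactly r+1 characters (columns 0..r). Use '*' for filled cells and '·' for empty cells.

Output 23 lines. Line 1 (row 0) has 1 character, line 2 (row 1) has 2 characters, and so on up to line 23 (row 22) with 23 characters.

r0=0: *
r1=1: **
r2=10: *·*
r3=11: ****
r4=100: *···*
r5=101: **··**
r6=110: *·*·*·*
r7=111: ********
r8=1000: *·······*
r9=1001: **······**
r10=1010: *·*·····*·*
r11=1011: ****····****
r12=1100: *···*···*···*
r13=1101: **··**··**··**
r14=1110: *·*·*·*·*·*·*·*
r15=1111: ****************
r16=10000: *···············*
r17=10001: **··············**
r18=10010: *·*·············*·*
r19=10011: ****············****
r20=10100: *···*···········*···*
r21=10101: **··**··········**··**
r22=10110: *·*·*·*·········*·*·*·*

Answer: *
**
*·*
****
*···*
**··**
*·*·*·*
********
*·······*
**······**
*·*·····*·*
****····****
*···*···*···*
**··**··**··**
*·*·*·*·*·*·*·*
****************
*···············*
**··············**
*·*·············*·*
****············****
*···*···········*···*
**··**··········**··**
*·*·*·*·········*·*·*·*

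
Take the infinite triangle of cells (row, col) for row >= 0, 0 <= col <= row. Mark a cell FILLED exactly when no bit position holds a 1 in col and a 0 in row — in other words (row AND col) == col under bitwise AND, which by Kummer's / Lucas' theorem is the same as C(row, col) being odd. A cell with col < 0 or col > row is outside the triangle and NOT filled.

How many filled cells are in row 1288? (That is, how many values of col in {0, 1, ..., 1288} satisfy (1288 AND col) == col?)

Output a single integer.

Answer: 8

Derivation:
1288 in binary = 10100001000
popcount(1288) = number of 1-bits in 10100001000 = 3
A col c satisfies (1288 AND c) == c iff every set bit of c is also set in 1288; each of the 3 set bits of 1288 can independently be on or off in c.
count = 2^3 = 8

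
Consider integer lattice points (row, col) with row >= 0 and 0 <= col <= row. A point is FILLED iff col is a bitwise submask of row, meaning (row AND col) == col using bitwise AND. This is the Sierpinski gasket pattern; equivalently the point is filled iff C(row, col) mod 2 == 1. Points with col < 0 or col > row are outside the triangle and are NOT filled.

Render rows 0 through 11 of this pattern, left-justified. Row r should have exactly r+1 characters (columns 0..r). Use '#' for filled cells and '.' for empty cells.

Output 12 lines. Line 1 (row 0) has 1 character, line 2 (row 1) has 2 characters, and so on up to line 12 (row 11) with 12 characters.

r0=0: #
r1=1: ##
r2=10: #.#
r3=11: ####
r4=100: #...#
r5=101: ##..##
r6=110: #.#.#.#
r7=111: ########
r8=1000: #.......#
r9=1001: ##......##
r10=1010: #.#.....#.#
r11=1011: ####....####

Answer: #
##
#.#
####
#...#
##..##
#.#.#.#
########
#.......#
##......##
#.#.....#.#
####....####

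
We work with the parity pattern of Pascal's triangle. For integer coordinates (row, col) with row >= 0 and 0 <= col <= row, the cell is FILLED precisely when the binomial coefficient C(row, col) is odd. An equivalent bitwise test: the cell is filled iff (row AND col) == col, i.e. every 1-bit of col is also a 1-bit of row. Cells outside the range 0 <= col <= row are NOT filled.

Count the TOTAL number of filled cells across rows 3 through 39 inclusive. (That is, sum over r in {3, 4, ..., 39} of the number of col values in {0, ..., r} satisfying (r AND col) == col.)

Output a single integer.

Answer: 292

Derivation:
r3=11 pc2: +4 =4
r4=100 pc1: +2 =6
r5=101 pc2: +4 =10
r6=110 pc2: +4 =14
r7=111 pc3: +8 =22
r8=1000 pc1: +2 =24
r9=1001 pc2: +4 =28
r10=1010 pc2: +4 =32
r11=1011 pc3: +8 =40
r12=1100 pc2: +4 =44
r13=1101 pc3: +8 =52
r14=1110 pc3: +8 =60
r15=1111 pc4: +16 =76
r16=10000 pc1: +2 =78
r17=10001 pc2: +4 =82
r18=10010 pc2: +4 =86
r19=10011 pc3: +8 =94
r20=10100 pc2: +4 =98
r21=10101 pc3: +8 =106
r22=10110 pc3: +8 =114
r23=10111 pc4: +16 =130
r24=11000 pc2: +4 =134
r25=11001 pc3: +8 =142
r26=11010 pc3: +8 =150
r27=11011 pc4: +16 =166
r28=11100 pc3: +8 =174
r29=11101 pc4: +16 =190
r30=11110 pc4: +16 =206
r31=11111 pc5: +32 =238
r32=100000 pc1: +2 =240
r33=100001 pc2: +4 =244
r34=100010 pc2: +4 =248
r35=100011 pc3: +8 =256
r36=100100 pc2: +4 =260
r37=100101 pc3: +8 =268
r38=100110 pc3: +8 =276
r39=100111 pc4: +16 =292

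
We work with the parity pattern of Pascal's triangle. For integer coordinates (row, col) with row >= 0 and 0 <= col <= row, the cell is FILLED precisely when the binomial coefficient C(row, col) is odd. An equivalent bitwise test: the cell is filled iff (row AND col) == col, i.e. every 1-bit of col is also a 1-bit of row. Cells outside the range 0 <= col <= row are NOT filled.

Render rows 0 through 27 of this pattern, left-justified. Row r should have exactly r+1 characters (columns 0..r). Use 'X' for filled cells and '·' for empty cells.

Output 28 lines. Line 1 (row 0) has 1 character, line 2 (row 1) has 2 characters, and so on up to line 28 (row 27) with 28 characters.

Answer: X
XX
X·X
XXXX
X···X
XX··XX
X·X·X·X
XXXXXXXX
X·······X
XX······XX
X·X·····X·X
XXXX····XXXX
X···X···X···X
XX··XX··XX··XX
X·X·X·X·X·X·X·X
XXXXXXXXXXXXXXXX
X···············X
XX··············XX
X·X·············X·X
XXXX············XXXX
X···X···········X···X
XX··XX··········XX··XX
X·X·X·X·········X·X·X·X
XXXXXXXX········XXXXXXXX
X·······X·······X·······X
XX······XX······XX······XX
X·X·····X·X·····X·X·····X·X
XXXX····XXXX····XXXX····XXXX

Derivation:
r0=0: X
r1=1: XX
r2=10: X·X
r3=11: XXXX
r4=100: X···X
r5=101: XX··XX
r6=110: X·X·X·X
r7=111: XXXXXXXX
r8=1000: X·······X
r9=1001: XX······XX
r10=1010: X·X·····X·X
r11=1011: XXXX····XXXX
r12=1100: X···X···X···X
r13=1101: XX··XX··XX··XX
r14=1110: X·X·X·X·X·X·X·X
r15=1111: XXXXXXXXXXXXXXXX
r16=10000: X···············X
r17=10001: XX··············XX
r18=10010: X·X·············X·X
r19=10011: XXXX············XXXX
r20=10100: X···X···········X···X
r21=10101: XX··XX··········XX··XX
r22=10110: X·X·X·X·········X·X·X·X
r23=10111: XXXXXXXX········XXXXXXXX
r24=11000: X·······X·······X·······X
r25=11001: XX······XX······XX······XX
r26=11010: X·X·····X·X·····X·X·····X·X
r27=11011: XXXX····XXXX····XXXX····XXXX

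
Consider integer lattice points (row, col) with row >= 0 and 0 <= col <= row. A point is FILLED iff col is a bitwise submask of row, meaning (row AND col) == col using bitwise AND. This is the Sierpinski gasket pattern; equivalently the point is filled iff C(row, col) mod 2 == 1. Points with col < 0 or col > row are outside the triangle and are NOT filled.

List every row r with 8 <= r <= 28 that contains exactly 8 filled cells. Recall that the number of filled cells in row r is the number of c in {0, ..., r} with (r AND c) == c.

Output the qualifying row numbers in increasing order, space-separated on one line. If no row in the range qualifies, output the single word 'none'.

Answer: 11 13 14 19 21 22 25 26 28

Derivation:
Row r has 2^popcount(r) filled cells, so we need popcount(r) = log2(8) = 3.
Scan r = 8..28 and keep those with exactly 3 one-bits:
r=8=1000 popcount=1 -> skip
r=9=1001 popcount=2 -> skip
r=10=1010 popcount=2 -> skip
r=11=1011 popcount=3 -> KEEP
r=12=1100 popcount=2 -> skip
r=13=1101 popcount=3 -> KEEP
r=14=1110 popcount=3 -> KEEP
r=15=1111 popcount=4 -> skip
r=16=10000 popcount=1 -> skip
r=17=10001 popcount=2 -> skip
r=18=10010 popcount=2 -> skip
r=19=10011 popcount=3 -> KEEP
r=20=10100 popcount=2 -> skip
r=21=10101 popcount=3 -> KEEP
r=22=10110 popcount=3 -> KEEP
r=23=10111 popcount=4 -> skip
r=24=11000 popcount=2 -> skip
r=25=11001 popcount=3 -> KEEP
r=26=11010 popcount=3 -> KEEP
r=27=11011 popcount=4 -> skip
r=28=11100 popcount=3 -> KEEP
Kept rows: 11 13 14 19 21 22 25 26 28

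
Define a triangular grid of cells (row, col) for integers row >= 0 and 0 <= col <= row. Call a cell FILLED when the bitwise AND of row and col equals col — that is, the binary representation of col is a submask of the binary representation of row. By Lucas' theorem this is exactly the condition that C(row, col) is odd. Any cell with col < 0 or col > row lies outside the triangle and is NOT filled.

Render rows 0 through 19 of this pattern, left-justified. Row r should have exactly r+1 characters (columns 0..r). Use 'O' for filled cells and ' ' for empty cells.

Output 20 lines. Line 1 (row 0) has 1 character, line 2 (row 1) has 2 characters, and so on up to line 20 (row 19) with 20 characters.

r0=0: O
r1=1: OO
r2=10: O O
r3=11: OOOO
r4=100: O   O
r5=101: OO  OO
r6=110: O O O O
r7=111: OOOOOOOO
r8=1000: O       O
r9=1001: OO      OO
r10=1010: O O     O O
r11=1011: OOOO    OOOO
r12=1100: O   O   O   O
r13=1101: OO  OO  OO  OO
r14=1110: O O O O O O O O
r15=1111: OOOOOOOOOOOOOOOO
r16=10000: O               O
r17=10001: OO              OO
r18=10010: O O             O O
r19=10011: OOOO            OOOO

Answer: O
OO
O O
OOOO
O   O
OO  OO
O O O O
OOOOOOOO
O       O
OO      OO
O O     O O
OOOO    OOOO
O   O   O   O
OO  OO  OO  OO
O O O O O O O O
OOOOOOOOOOOOOOOO
O               O
OO              OO
O O             O O
OOOO            OOOO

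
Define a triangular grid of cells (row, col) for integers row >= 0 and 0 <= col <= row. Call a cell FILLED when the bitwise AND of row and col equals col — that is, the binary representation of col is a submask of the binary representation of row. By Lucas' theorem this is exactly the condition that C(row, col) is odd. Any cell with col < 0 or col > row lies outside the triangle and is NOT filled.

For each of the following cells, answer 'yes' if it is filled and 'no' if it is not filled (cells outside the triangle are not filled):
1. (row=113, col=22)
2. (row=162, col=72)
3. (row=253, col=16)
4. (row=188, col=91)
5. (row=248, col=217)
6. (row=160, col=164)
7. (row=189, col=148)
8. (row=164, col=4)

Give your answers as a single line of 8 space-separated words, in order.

(113,22): row=0b1110001, col=0b10110, row AND col = 0b10000 = 16; 16 != 22 -> empty
(162,72): row=0b10100010, col=0b1001000, row AND col = 0b0 = 0; 0 != 72 -> empty
(253,16): row=0b11111101, col=0b10000, row AND col = 0b10000 = 16; 16 == 16 -> filled
(188,91): row=0b10111100, col=0b1011011, row AND col = 0b11000 = 24; 24 != 91 -> empty
(248,217): row=0b11111000, col=0b11011001, row AND col = 0b11011000 = 216; 216 != 217 -> empty
(160,164): col outside [0, 160] -> not filled
(189,148): row=0b10111101, col=0b10010100, row AND col = 0b10010100 = 148; 148 == 148 -> filled
(164,4): row=0b10100100, col=0b100, row AND col = 0b100 = 4; 4 == 4 -> filled

Answer: no no yes no no no yes yes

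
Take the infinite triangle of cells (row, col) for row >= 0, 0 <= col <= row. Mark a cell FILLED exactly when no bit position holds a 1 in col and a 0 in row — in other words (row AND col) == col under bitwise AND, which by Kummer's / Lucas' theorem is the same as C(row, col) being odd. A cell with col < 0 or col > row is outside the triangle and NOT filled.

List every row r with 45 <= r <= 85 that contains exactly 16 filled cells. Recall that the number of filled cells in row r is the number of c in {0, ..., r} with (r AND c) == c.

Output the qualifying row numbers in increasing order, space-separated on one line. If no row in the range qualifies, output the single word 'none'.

Row r has 2^popcount(r) filled cells, so we need popcount(r) = log2(16) = 4.
Scan r = 45..85 and keep those with exactly 4 one-bits:
r=45=101101 popcount=4 -> KEEP
r=46=101110 popcount=4 -> KEEP
r=47=101111 popcount=5 -> skip
r=48=110000 popcount=2 -> skip
r=49=110001 popcount=3 -> skip
r=50=110010 popcount=3 -> skip
r=51=110011 popcount=4 -> KEEP
r=52=110100 popcount=3 -> skip
r=53=110101 popcount=4 -> KEEP
r=54=110110 popcount=4 -> KEEP
r=55=110111 popcount=5 -> skip
r=56=111000 popcount=3 -> skip
r=57=111001 popcount=4 -> KEEP
r=58=111010 popcount=4 -> KEEP
r=59=111011 popcount=5 -> skip
r=60=111100 popcount=4 -> KEEP
r=61=111101 popcount=5 -> skip
r=62=111110 popcount=5 -> skip
r=63=111111 popcount=6 -> skip
r=64=1000000 popcount=1 -> skip
r=65=1000001 popcount=2 -> skip
r=66=1000010 popcount=2 -> skip
r=67=1000011 popcount=3 -> skip
r=68=1000100 popcount=2 -> skip
r=69=1000101 popcount=3 -> skip
r=70=1000110 popcount=3 -> skip
r=71=1000111 popcount=4 -> KEEP
r=72=1001000 popcount=2 -> skip
r=73=1001001 popcount=3 -> skip
r=74=1001010 popcount=3 -> skip
r=75=1001011 popcount=4 -> KEEP
r=76=1001100 popcount=3 -> skip
r=77=1001101 popcount=4 -> KEEP
r=78=1001110 popcount=4 -> KEEP
r=79=1001111 popcount=5 -> skip
r=80=1010000 popcount=2 -> skip
r=81=1010001 popcount=3 -> skip
r=82=1010010 popcount=3 -> skip
r=83=1010011 popcount=4 -> KEEP
r=84=1010100 popcount=3 -> skip
r=85=1010101 popcount=4 -> KEEP
Kept rows: 45 46 51 53 54 57 58 60 71 75 77 78 83 85

Answer: 45 46 51 53 54 57 58 60 71 75 77 78 83 85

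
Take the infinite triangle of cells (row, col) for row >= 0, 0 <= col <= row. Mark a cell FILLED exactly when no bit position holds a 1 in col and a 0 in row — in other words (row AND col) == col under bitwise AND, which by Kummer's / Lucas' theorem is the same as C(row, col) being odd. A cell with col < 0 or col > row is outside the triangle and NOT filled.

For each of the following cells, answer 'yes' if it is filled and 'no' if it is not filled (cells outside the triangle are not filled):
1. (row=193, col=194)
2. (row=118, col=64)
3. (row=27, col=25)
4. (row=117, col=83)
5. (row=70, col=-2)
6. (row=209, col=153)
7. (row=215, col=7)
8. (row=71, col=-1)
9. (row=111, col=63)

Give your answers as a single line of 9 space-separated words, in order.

Answer: no yes yes no no no yes no no

Derivation:
(193,194): col outside [0, 193] -> not filled
(118,64): row=0b1110110, col=0b1000000, row AND col = 0b1000000 = 64; 64 == 64 -> filled
(27,25): row=0b11011, col=0b11001, row AND col = 0b11001 = 25; 25 == 25 -> filled
(117,83): row=0b1110101, col=0b1010011, row AND col = 0b1010001 = 81; 81 != 83 -> empty
(70,-2): col outside [0, 70] -> not filled
(209,153): row=0b11010001, col=0b10011001, row AND col = 0b10010001 = 145; 145 != 153 -> empty
(215,7): row=0b11010111, col=0b111, row AND col = 0b111 = 7; 7 == 7 -> filled
(71,-1): col outside [0, 71] -> not filled
(111,63): row=0b1101111, col=0b111111, row AND col = 0b101111 = 47; 47 != 63 -> empty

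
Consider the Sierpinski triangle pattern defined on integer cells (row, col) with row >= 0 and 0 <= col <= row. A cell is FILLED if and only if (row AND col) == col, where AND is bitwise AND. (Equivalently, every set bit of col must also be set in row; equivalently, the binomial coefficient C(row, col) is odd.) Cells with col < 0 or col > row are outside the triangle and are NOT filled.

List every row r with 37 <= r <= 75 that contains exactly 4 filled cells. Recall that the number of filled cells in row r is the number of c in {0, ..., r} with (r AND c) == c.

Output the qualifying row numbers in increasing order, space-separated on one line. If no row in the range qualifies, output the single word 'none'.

Answer: 40 48 65 66 68 72

Derivation:
Row r has 2^popcount(r) filled cells, so we need popcount(r) = log2(4) = 2.
Scan r = 37..75 and keep those with exactly 2 one-bits:
r=37=100101 popcount=3 -> skip
r=38=100110 popcount=3 -> skip
r=39=100111 popcount=4 -> skip
r=40=101000 popcount=2 -> KEEP
r=41=101001 popcount=3 -> skip
r=42=101010 popcount=3 -> skip
r=43=101011 popcount=4 -> skip
r=44=101100 popcount=3 -> skip
r=45=101101 popcount=4 -> skip
r=46=101110 popcount=4 -> skip
r=47=101111 popcount=5 -> skip
r=48=110000 popcount=2 -> KEEP
r=49=110001 popcount=3 -> skip
r=50=110010 popcount=3 -> skip
r=51=110011 popcount=4 -> skip
r=52=110100 popcount=3 -> skip
r=53=110101 popcount=4 -> skip
r=54=110110 popcount=4 -> skip
r=55=110111 popcount=5 -> skip
r=56=111000 popcount=3 -> skip
r=57=111001 popcount=4 -> skip
r=58=111010 popcount=4 -> skip
r=59=111011 popcount=5 -> skip
r=60=111100 popcount=4 -> skip
r=61=111101 popcount=5 -> skip
r=62=111110 popcount=5 -> skip
r=63=111111 popcount=6 -> skip
r=64=1000000 popcount=1 -> skip
r=65=1000001 popcount=2 -> KEEP
r=66=1000010 popcount=2 -> KEEP
r=67=1000011 popcount=3 -> skip
r=68=1000100 popcount=2 -> KEEP
r=69=1000101 popcount=3 -> skip
r=70=1000110 popcount=3 -> skip
r=71=1000111 popcount=4 -> skip
r=72=1001000 popcount=2 -> KEEP
r=73=1001001 popcount=3 -> skip
r=74=1001010 popcount=3 -> skip
r=75=1001011 popcount=4 -> skip
Kept rows: 40 48 65 66 68 72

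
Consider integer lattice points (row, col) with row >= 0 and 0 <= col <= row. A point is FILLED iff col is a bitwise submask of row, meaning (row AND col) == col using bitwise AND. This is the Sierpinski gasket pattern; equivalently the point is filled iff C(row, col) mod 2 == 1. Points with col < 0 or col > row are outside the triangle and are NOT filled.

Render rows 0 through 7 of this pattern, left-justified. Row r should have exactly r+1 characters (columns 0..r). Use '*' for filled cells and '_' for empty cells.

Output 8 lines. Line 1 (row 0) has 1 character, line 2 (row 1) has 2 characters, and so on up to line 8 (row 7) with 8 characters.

Answer: *
**
*_*
****
*___*
**__**
*_*_*_*
********

Derivation:
r0=0: *
r1=1: **
r2=10: *_*
r3=11: ****
r4=100: *___*
r5=101: **__**
r6=110: *_*_*_*
r7=111: ********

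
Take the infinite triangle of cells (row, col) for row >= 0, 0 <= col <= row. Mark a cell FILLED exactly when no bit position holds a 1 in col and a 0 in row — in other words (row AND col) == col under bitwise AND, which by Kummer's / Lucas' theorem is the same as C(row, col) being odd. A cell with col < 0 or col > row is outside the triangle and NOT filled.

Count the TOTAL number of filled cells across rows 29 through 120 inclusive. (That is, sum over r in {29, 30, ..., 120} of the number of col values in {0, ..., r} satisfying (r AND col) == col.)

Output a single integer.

r29=11101 pc4: +16 =16
r30=11110 pc4: +16 =32
r31=11111 pc5: +32 =64
r32=100000 pc1: +2 =66
r33=100001 pc2: +4 =70
r34=100010 pc2: +4 =74
r35=100011 pc3: +8 =82
r36=100100 pc2: +4 =86
r37=100101 pc3: +8 =94
r38=100110 pc3: +8 =102
r39=100111 pc4: +16 =118
r40=101000 pc2: +4 =122
r41=101001 pc3: +8 =130
r42=101010 pc3: +8 =138
r43=101011 pc4: +16 =154
r44=101100 pc3: +8 =162
r45=101101 pc4: +16 =178
r46=101110 pc4: +16 =194
r47=101111 pc5: +32 =226
r48=110000 pc2: +4 =230
r49=110001 pc3: +8 =238
r50=110010 pc3: +8 =246
r51=110011 pc4: +16 =262
r52=110100 pc3: +8 =270
r53=110101 pc4: +16 =286
r54=110110 pc4: +16 =302
r55=110111 pc5: +32 =334
r56=111000 pc3: +8 =342
r57=111001 pc4: +16 =358
r58=111010 pc4: +16 =374
r59=111011 pc5: +32 =406
r60=111100 pc4: +16 =422
r61=111101 pc5: +32 =454
r62=111110 pc5: +32 =486
r63=111111 pc6: +64 =550
r64=1000000 pc1: +2 =552
r65=1000001 pc2: +4 =556
r66=1000010 pc2: +4 =560
r67=1000011 pc3: +8 =568
r68=1000100 pc2: +4 =572
r69=1000101 pc3: +8 =580
r70=1000110 pc3: +8 =588
r71=1000111 pc4: +16 =604
r72=1001000 pc2: +4 =608
r73=1001001 pc3: +8 =616
r74=1001010 pc3: +8 =624
r75=1001011 pc4: +16 =640
r76=1001100 pc3: +8 =648
r77=1001101 pc4: +16 =664
r78=1001110 pc4: +16 =680
r79=1001111 pc5: +32 =712
r80=1010000 pc2: +4 =716
r81=1010001 pc3: +8 =724
r82=1010010 pc3: +8 =732
r83=1010011 pc4: +16 =748
r84=1010100 pc3: +8 =756
r85=1010101 pc4: +16 =772
r86=1010110 pc4: +16 =788
r87=1010111 pc5: +32 =820
r88=1011000 pc3: +8 =828
r89=1011001 pc4: +16 =844
r90=1011010 pc4: +16 =860
r91=1011011 pc5: +32 =892
r92=1011100 pc4: +16 =908
r93=1011101 pc5: +32 =940
r94=1011110 pc5: +32 =972
r95=1011111 pc6: +64 =1036
r96=1100000 pc2: +4 =1040
r97=1100001 pc3: +8 =1048
r98=1100010 pc3: +8 =1056
r99=1100011 pc4: +16 =1072
r100=1100100 pc3: +8 =1080
r101=1100101 pc4: +16 =1096
r102=1100110 pc4: +16 =1112
r103=1100111 pc5: +32 =1144
r104=1101000 pc3: +8 =1152
r105=1101001 pc4: +16 =1168
r106=1101010 pc4: +16 =1184
r107=1101011 pc5: +32 =1216
r108=1101100 pc4: +16 =1232
r109=1101101 pc5: +32 =1264
r110=1101110 pc5: +32 =1296
r111=1101111 pc6: +64 =1360
r112=1110000 pc3: +8 =1368
r113=1110001 pc4: +16 =1384
r114=1110010 pc4: +16 =1400
r115=1110011 pc5: +32 =1432
r116=1110100 pc4: +16 =1448
r117=1110101 pc5: +32 =1480
r118=1110110 pc5: +32 =1512
r119=1110111 pc6: +64 =1576
r120=1111000 pc4: +16 =1592

Answer: 1592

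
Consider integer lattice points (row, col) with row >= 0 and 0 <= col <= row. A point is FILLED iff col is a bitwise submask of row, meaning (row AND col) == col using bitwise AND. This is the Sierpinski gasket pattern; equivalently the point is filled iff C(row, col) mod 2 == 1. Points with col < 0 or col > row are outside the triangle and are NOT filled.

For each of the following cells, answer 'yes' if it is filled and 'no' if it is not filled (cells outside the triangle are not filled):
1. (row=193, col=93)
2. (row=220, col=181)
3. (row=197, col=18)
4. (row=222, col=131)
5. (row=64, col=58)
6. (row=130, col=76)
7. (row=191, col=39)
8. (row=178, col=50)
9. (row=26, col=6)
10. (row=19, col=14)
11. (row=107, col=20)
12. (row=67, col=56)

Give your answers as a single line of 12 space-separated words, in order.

Answer: no no no no no no yes yes no no no no

Derivation:
(193,93): row=0b11000001, col=0b1011101, row AND col = 0b1000001 = 65; 65 != 93 -> empty
(220,181): row=0b11011100, col=0b10110101, row AND col = 0b10010100 = 148; 148 != 181 -> empty
(197,18): row=0b11000101, col=0b10010, row AND col = 0b0 = 0; 0 != 18 -> empty
(222,131): row=0b11011110, col=0b10000011, row AND col = 0b10000010 = 130; 130 != 131 -> empty
(64,58): row=0b1000000, col=0b111010, row AND col = 0b0 = 0; 0 != 58 -> empty
(130,76): row=0b10000010, col=0b1001100, row AND col = 0b0 = 0; 0 != 76 -> empty
(191,39): row=0b10111111, col=0b100111, row AND col = 0b100111 = 39; 39 == 39 -> filled
(178,50): row=0b10110010, col=0b110010, row AND col = 0b110010 = 50; 50 == 50 -> filled
(26,6): row=0b11010, col=0b110, row AND col = 0b10 = 2; 2 != 6 -> empty
(19,14): row=0b10011, col=0b1110, row AND col = 0b10 = 2; 2 != 14 -> empty
(107,20): row=0b1101011, col=0b10100, row AND col = 0b0 = 0; 0 != 20 -> empty
(67,56): row=0b1000011, col=0b111000, row AND col = 0b0 = 0; 0 != 56 -> empty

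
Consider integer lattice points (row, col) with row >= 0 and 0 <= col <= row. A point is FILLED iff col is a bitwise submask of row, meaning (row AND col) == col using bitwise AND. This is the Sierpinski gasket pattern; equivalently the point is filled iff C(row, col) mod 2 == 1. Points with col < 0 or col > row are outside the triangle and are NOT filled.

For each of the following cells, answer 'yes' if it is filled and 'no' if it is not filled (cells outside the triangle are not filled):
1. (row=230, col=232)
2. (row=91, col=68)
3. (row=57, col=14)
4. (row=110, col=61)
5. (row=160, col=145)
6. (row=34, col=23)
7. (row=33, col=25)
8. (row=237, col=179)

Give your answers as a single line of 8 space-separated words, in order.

(230,232): col outside [0, 230] -> not filled
(91,68): row=0b1011011, col=0b1000100, row AND col = 0b1000000 = 64; 64 != 68 -> empty
(57,14): row=0b111001, col=0b1110, row AND col = 0b1000 = 8; 8 != 14 -> empty
(110,61): row=0b1101110, col=0b111101, row AND col = 0b101100 = 44; 44 != 61 -> empty
(160,145): row=0b10100000, col=0b10010001, row AND col = 0b10000000 = 128; 128 != 145 -> empty
(34,23): row=0b100010, col=0b10111, row AND col = 0b10 = 2; 2 != 23 -> empty
(33,25): row=0b100001, col=0b11001, row AND col = 0b1 = 1; 1 != 25 -> empty
(237,179): row=0b11101101, col=0b10110011, row AND col = 0b10100001 = 161; 161 != 179 -> empty

Answer: no no no no no no no no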